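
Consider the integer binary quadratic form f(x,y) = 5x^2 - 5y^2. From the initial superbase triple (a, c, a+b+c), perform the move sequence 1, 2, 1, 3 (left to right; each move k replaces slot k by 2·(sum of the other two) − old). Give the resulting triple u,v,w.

start (5,-5,0) = (f(1,0),f(0,1),f(1,1))
replace slot 1: 2·((-5)+0) − 5 = -15 → (-15,-5,0)
replace slot 2: 2·((-15)+0) − (-5) = -25 → (-15,-25,0)
replace slot 1: 2·((-25)+0) − (-15) = -35 → (-35,-25,0)
replace slot 3: 2·((-35)+(-25)) − 0 = -120 → (-35,-25,-120)

-35,-25,-120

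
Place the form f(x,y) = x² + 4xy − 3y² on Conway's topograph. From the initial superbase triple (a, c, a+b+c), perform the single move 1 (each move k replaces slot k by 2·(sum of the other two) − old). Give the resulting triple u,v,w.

start (1,-3,2) = (f(1,0),f(0,1),f(1,1))
replace slot 1: 2·((-3)+2) − 1 = -3 → (-3,-3,2)

-3,-3,2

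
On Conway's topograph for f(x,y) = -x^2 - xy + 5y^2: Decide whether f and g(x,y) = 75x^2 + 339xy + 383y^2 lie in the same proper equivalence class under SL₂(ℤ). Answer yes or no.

D₁ = 21, D₂ = 21
river cycle of f (length 2): (-1, 3, 3), (3, 3, -1)
river cycle of g (length 2): (-1, 3, 3), (3, 3, -1)
cycles coincide ⇒ equivalent

yes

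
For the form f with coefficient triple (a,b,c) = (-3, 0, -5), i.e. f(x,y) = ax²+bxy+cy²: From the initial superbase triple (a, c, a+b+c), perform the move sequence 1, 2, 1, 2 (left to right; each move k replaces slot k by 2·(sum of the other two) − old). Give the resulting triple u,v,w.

start (-3,-5,-8) = (f(1,0),f(0,1),f(1,1))
replace slot 1: 2·((-5)+(-8)) − (-3) = -23 → (-23,-5,-8)
replace slot 2: 2·((-23)+(-8)) − (-5) = -57 → (-23,-57,-8)
replace slot 1: 2·((-57)+(-8)) − (-23) = -107 → (-107,-57,-8)
replace slot 2: 2·((-107)+(-8)) − (-57) = -173 → (-107,-173,-8)

-107,-173,-8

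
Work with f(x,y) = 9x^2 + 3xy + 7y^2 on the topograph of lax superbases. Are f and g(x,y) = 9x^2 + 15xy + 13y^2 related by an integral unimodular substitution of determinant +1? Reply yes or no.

D₁ = -243, D₂ = -243
f: flip: (9,3,7)→(7,-3,9)
f: reduced (well bottom): (7,-3,9) with a≤c, −a<b≤a
g: translate: b→-3 (≡15 mod 18), so (9,15,13)→(9,-3,7)
g: flip: (9,-3,7)→(7,3,9)
g: reduced (well bottom): (7,3,9) with a≤c, −a<b≤a
reduced forms (7, -3, 9) vs (7, 3, 9) ⇒ inequivalent

no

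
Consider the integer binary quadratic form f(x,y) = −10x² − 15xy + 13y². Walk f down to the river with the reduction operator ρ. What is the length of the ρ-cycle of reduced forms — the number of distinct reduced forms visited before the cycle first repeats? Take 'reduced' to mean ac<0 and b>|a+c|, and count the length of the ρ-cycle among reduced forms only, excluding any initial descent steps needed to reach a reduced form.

D = 745, ⌊√D⌋ = 27
descent: ρ → (13,15,-10)  [lands on river]
river: ρ → (-10,25,3)
river: ρ → (3,23,-18)
river: ρ → (-18,13,8)
river: ρ → (8,19,-12)
river: ρ → (-12,5,15)
river: ρ → (15,25,-2)
river: ρ → (-2,27,2)
river: ρ → (2,25,-15)
river: ρ → (-15,5,12)
river: ρ → (12,19,-8)
river: ρ → (-8,13,18)
river: ρ → (18,23,-3)
river: ρ → (-3,25,10)
river: ρ → (10,15,-13)
river: ρ → (-13,11,12)
river: ρ → (12,13,-12)
river: ρ → (-12,11,13)
ρ-cycle length = 18 (tail of 1 descent step not counted)

18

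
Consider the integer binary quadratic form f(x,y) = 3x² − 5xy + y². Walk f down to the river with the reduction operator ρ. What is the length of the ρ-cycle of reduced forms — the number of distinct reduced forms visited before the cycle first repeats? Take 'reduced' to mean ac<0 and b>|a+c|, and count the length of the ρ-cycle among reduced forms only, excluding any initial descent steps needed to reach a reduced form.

D = 13, ⌊√D⌋ = 3
descent: ρ → (1,3,-1)  [lands on river]
river: ρ → (-1,3,1)
ρ-cycle length = 2 (tail of 1 descent step not counted)

2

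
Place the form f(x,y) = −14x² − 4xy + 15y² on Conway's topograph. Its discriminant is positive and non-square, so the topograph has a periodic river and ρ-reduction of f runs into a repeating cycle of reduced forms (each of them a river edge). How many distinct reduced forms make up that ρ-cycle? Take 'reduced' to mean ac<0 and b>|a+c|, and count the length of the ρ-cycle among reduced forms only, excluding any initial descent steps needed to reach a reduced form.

D = 856, ⌊√D⌋ = 29
descent: ρ → (15,4,-14)  [lands on river]
river: ρ → (-14,24,5)
river: ρ → (5,26,-9)
river: ρ → (-9,28,2)
river: ρ → (2,28,-9)
river: ρ → (-9,26,5)
river: ρ → (5,24,-14)
river: ρ → (-14,4,15)
river: ρ → (15,26,-3)
river: ρ → (-3,28,6)
river: ρ → (6,20,-19)
river: ρ → (-19,18,7)
river: ρ → (7,24,-10)
river: ρ → (-10,16,15)
river: ρ → (15,14,-11)
river: ρ → (-11,8,18)
river: ρ → (18,28,-1)
river: ρ → (-1,28,18)
river: ρ → (18,8,-11)
river: ρ → (-11,14,15)
river: ρ → (15,16,-10)
river: ρ → (-10,24,7)
river: ρ → (7,18,-19)
river: ρ → (-19,20,6)
river: ρ → (6,28,-3)
river: ρ → (-3,26,15)
ρ-cycle length = 26 (tail of 1 descent step not counted)

26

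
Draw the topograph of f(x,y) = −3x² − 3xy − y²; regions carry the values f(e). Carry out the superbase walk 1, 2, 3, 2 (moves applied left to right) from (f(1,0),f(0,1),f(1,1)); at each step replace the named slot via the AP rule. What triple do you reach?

start (-3,-1,-7) = (f(1,0),f(0,1),f(1,1))
replace slot 1: 2·((-1)+(-7)) − (-3) = -13 → (-13,-1,-7)
replace slot 2: 2·((-13)+(-7)) − (-1) = -39 → (-13,-39,-7)
replace slot 3: 2·((-13)+(-39)) − (-7) = -97 → (-13,-39,-97)
replace slot 2: 2·((-13)+(-97)) − (-39) = -181 → (-13,-181,-97)

-13,-181,-97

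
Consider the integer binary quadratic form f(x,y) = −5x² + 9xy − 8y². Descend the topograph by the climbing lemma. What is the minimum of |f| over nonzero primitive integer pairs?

translate: b→1 (≡-9 mod 10), so (5,-9,8)→(5,1,4)
flip: (5,1,4)→(4,-1,5)
reduced (well bottom): (4,-1,5) with a≤c, −a<b≤a
well minimum |f| = |-4| = 4 (negative-definite)

4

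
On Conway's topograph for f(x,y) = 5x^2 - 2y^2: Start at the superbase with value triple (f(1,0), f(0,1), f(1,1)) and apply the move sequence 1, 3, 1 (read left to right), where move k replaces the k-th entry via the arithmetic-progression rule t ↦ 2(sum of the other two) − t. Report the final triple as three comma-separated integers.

start (5,-2,3) = (f(1,0),f(0,1),f(1,1))
replace slot 1: 2·((-2)+3) − 5 = -3 → (-3,-2,3)
replace slot 3: 2·((-3)+(-2)) − 3 = -13 → (-3,-2,-13)
replace slot 1: 2·((-2)+(-13)) − (-3) = -27 → (-27,-2,-13)

-27,-2,-13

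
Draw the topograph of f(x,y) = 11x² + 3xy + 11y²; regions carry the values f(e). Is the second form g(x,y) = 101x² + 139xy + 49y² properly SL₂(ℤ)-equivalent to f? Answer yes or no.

D₁ = -475, D₂ = -475
f: reduced (well bottom): (11,3,11) with a≤c, −a<b≤a
g: translate: b→-63 (≡139 mod 202), so (101,139,49)→(101,-63,11)
g: flip: (101,-63,11)→(11,63,101)
g: translate: b→-3 (≡63 mod 22), so (11,63,101)→(11,-3,11)
g: flip: (11,-3,11)→(11,3,11)
g: reduced (well bottom): (11,3,11) with a≤c, −a<b≤a
reduced forms (11, 3, 11) vs (11, 3, 11) ⇒ equivalent

yes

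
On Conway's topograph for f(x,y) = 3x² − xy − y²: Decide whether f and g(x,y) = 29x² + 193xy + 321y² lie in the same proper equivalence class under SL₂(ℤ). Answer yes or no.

D₁ = 13, D₂ = 13
river cycle of f (length 2): (-1, 3, 1), (1, 3, -1)
river cycle of g (length 2): (-1, 3, 1), (1, 3, -1)
cycles coincide ⇒ equivalent

yes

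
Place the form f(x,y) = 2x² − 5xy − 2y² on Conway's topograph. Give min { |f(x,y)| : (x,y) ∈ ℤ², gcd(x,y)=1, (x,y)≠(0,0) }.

descent: ρ → (-2,5,2)  [lands on river]
river: ρ → (2,3,-4)
river: ρ → (-4,5,1)
river: ρ → (1,5,-4)
river: ρ → (-4,3,2)
river: ρ → (2,5,-2)
river: ρ → (-2,3,4)
river: ρ → (4,5,-1)
river: ρ → (-1,5,4)
river: ρ → (4,3,-2)
closes: descent 1, river 10
min |a| on river = 1

1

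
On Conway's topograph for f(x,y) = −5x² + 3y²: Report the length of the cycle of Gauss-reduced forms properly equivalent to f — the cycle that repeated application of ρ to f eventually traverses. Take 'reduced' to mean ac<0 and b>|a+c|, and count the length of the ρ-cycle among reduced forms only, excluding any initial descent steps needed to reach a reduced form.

D = 60, ⌊√D⌋ = 7
descent: ρ → (3,6,-2)  [lands on river]
river: ρ → (-2,6,3)
ρ-cycle length = 2 (tail of 1 descent step not counted)

2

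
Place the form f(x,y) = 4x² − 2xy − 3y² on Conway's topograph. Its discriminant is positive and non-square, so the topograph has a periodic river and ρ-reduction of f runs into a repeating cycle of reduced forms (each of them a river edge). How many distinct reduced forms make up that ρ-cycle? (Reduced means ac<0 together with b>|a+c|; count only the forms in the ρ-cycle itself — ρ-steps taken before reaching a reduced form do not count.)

D = 52, ⌊√D⌋ = 7
descent: ρ → (-3,2,4)  [lands on river]
river: ρ → (4,6,-1)
river: ρ → (-1,6,4)
river: ρ → (4,2,-3)
river: ρ → (-3,4,3)
river: ρ → (3,2,-4)
river: ρ → (-4,6,1)
river: ρ → (1,6,-4)
river: ρ → (-4,2,3)
river: ρ → (3,4,-3)
ρ-cycle length = 10 (tail of 1 descent step not counted)

10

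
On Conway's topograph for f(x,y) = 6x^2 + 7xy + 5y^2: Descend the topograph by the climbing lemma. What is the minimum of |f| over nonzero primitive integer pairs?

translate: b→-5 (≡7 mod 12), so (6,7,5)→(6,-5,4)
flip: (6,-5,4)→(4,5,6)
translate: b→-3 (≡5 mod 8), so (4,5,6)→(4,-3,5)
reduced (well bottom): (4,-3,5) with a≤c, −a<b≤a
well minimum = a = 4

4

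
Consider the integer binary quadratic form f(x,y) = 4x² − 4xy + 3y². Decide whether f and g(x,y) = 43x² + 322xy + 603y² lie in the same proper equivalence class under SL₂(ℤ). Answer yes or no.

D₁ = -32, D₂ = -32
f: translate: b→4 (≡-4 mod 8), so (4,-4,3)→(4,4,3)
f: flip: (4,4,3)→(3,-4,4)
f: translate: b→2 (≡-4 mod 6), so (3,-4,4)→(3,2,3)
f: reduced (well bottom): (3,2,3) with a≤c, −a<b≤a
g: translate: b→-22 (≡322 mod 86), so (43,322,603)→(43,-22,3)
g: flip: (43,-22,3)→(3,22,43)
g: translate: b→-2 (≡22 mod 6), so (3,22,43)→(3,-2,3)
g: flip: (3,-2,3)→(3,2,3)
g: reduced (well bottom): (3,2,3) with a≤c, −a<b≤a
reduced forms (3, 2, 3) vs (3, 2, 3) ⇒ equivalent

yes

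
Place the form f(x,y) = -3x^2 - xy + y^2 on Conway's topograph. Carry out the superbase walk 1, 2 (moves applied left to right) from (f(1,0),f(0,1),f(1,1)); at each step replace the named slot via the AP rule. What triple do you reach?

start (-3,1,-3) = (f(1,0),f(0,1),f(1,1))
replace slot 1: 2·(1+(-3)) − (-3) = -1 → (-1,1,-3)
replace slot 2: 2·((-1)+(-3)) − 1 = -9 → (-1,-9,-3)

-1,-9,-3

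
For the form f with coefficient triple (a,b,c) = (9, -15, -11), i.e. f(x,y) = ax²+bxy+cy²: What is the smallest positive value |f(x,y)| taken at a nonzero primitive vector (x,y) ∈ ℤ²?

descent: ρ → (-11,15,9)  [lands on river]
river: ρ → (9,21,-5)
river: ρ → (-5,19,13)
river: ρ → (13,7,-11)
closes: descent 1, river 4
min |a| on river = 5

5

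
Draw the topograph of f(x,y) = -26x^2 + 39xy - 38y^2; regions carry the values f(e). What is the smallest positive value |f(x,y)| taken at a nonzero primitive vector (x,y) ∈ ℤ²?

translate: b→13 (≡-39 mod 52), so (26,-39,38)→(26,13,25)
flip: (26,13,25)→(25,-13,26)
reduced (well bottom): (25,-13,26) with a≤c, −a<b≤a
well minimum |f| = |-25| = 25 (negative-definite)

25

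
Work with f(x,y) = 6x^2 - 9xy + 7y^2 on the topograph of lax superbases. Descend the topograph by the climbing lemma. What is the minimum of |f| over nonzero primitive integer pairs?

translate: b→3 (≡-9 mod 12), so (6,-9,7)→(6,3,4)
flip: (6,3,4)→(4,-3,6)
reduced (well bottom): (4,-3,6) with a≤c, −a<b≤a
well minimum = a = 4

4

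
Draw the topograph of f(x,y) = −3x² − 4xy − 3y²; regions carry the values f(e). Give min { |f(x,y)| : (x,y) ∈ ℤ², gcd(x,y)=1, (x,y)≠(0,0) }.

translate: b→-2 (≡4 mod 6), so (3,4,3)→(3,-2,2)
flip: (3,-2,2)→(2,2,3)
reduced (well bottom): (2,2,3) with a≤c, −a<b≤a
well minimum |f| = |-2| = 2 (negative-definite)

2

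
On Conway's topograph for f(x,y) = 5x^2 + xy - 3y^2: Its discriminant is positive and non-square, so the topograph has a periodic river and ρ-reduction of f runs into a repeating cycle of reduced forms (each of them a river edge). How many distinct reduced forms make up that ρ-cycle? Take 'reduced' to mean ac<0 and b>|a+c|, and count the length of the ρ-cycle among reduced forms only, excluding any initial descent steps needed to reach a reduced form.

D = 61, ⌊√D⌋ = 7
descent: ρ → (-3,5,3)  [lands on river]
river: ρ → (3,7,-1)
river: ρ → (-1,7,3)
river: ρ → (3,5,-3)
river: ρ → (-3,7,1)
river: ρ → (1,7,-3)
ρ-cycle length = 6 (tail of 1 descent step not counted)

6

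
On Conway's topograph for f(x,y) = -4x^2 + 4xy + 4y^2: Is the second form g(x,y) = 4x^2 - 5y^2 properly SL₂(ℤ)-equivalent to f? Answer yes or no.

D₁ = 80, D₂ = 80
river cycle of f (length 2): (4, 4, -4), (-4, 4, 4)
river cycle of g (length 2): (4, 8, -1), (-1, 8, 4)
cycles differ ⇒ inequivalent

no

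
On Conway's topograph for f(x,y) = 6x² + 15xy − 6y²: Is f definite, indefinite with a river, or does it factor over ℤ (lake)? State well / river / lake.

D = b²−4ac = 15² − 4·6·(-6) = 369
D > 0 non-square ⇒ indefinite ⇒ periodic river

river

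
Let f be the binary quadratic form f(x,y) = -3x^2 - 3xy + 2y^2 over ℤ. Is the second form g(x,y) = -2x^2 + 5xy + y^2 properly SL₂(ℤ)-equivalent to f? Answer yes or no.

D₁ = 33, D₂ = 33
river cycle of f (length 4): (2, 3, -3), (-3, 3, 2), (2, 5, -1), (-1, 5, 2)
river cycle of g (length 4): (1, 5, -2), (-2, 3, 3), (3, 3, -2), (-2, 5, 1)
cycles differ ⇒ inequivalent

no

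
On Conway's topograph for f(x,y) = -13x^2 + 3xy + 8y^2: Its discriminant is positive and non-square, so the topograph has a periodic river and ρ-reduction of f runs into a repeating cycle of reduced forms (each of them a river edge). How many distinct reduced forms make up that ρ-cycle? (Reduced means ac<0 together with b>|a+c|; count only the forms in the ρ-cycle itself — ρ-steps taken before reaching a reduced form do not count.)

D = 425, ⌊√D⌋ = 20
descent: ρ → (8,13,-8)  [lands on river]
river: ρ → (-8,19,2)
river: ρ → (2,17,-17)
river: ρ → (-17,17,2)
river: ρ → (2,19,-8)
river: ρ → (-8,13,8)
river: ρ → (8,19,-2)
river: ρ → (-2,17,17)
river: ρ → (17,17,-2)
river: ρ → (-2,19,8)
ρ-cycle length = 10 (tail of 1 descent step not counted)

10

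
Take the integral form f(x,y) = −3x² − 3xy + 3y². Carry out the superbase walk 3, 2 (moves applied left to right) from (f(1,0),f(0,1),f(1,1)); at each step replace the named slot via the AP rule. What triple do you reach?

start (-3,3,-3) = (f(1,0),f(0,1),f(1,1))
replace slot 3: 2·((-3)+3) − (-3) = 3 → (-3,3,3)
replace slot 2: 2·((-3)+3) − 3 = -3 → (-3,-3,3)

-3,-3,3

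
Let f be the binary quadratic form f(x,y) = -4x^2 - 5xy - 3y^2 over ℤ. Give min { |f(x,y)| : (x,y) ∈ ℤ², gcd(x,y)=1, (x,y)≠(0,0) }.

translate: b→-3 (≡5 mod 8), so (4,5,3)→(4,-3,2)
flip: (4,-3,2)→(2,3,4)
translate: b→-1 (≡3 mod 4), so (2,3,4)→(2,-1,3)
reduced (well bottom): (2,-1,3) with a≤c, −a<b≤a
well minimum |f| = |-2| = 2 (negative-definite)

2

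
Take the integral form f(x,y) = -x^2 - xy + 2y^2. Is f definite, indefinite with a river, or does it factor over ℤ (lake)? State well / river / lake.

D = b²−4ac = (-1)² − 4·(-1)·2 = 9
D = 3² is a perfect square ⇒ form factors over ℤ ⇒ lakes

lake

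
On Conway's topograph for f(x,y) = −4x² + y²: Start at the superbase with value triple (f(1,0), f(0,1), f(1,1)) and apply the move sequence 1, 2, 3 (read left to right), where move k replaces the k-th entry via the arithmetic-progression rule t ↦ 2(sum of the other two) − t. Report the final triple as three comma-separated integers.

start (-4,1,-3) = (f(1,0),f(0,1),f(1,1))
replace slot 1: 2·(1+(-3)) − (-4) = 0 → (0,1,-3)
replace slot 2: 2·(0+(-3)) − 1 = -7 → (0,-7,-3)
replace slot 3: 2·(0+(-7)) − (-3) = -11 → (0,-7,-11)

0,-7,-11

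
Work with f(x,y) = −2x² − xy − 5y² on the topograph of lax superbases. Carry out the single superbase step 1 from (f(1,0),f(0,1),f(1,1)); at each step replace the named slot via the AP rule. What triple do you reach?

start (-2,-5,-8) = (f(1,0),f(0,1),f(1,1))
replace slot 1: 2·((-5)+(-8)) − (-2) = -24 → (-24,-5,-8)

-24,-5,-8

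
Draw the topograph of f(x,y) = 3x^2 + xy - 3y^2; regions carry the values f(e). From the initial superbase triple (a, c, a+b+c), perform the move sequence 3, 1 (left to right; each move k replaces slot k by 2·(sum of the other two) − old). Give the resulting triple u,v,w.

start (3,-3,1) = (f(1,0),f(0,1),f(1,1))
replace slot 3: 2·(3+(-3)) − 1 = -1 → (3,-3,-1)
replace slot 1: 2·((-3)+(-1)) − 3 = -11 → (-11,-3,-1)

-11,-3,-1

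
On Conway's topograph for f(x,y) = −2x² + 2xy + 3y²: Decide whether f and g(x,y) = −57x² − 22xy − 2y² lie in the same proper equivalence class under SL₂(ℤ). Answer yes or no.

D₁ = 28, D₂ = 28
river cycle of f (length 4): (3, 4, -1), (-1, 4, 3), (3, 2, -2), (-2, 2, 3)
river cycle of g (length 4): (-2, 2, 3), (3, 4, -1), (-1, 4, 3), (3, 2, -2)
cycles coincide ⇒ equivalent

yes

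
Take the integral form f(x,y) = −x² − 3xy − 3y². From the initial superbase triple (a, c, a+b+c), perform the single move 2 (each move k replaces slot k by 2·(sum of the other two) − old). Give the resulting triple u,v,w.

start (-1,-3,-7) = (f(1,0),f(0,1),f(1,1))
replace slot 2: 2·((-1)+(-7)) − (-3) = -13 → (-1,-13,-7)

-1,-13,-7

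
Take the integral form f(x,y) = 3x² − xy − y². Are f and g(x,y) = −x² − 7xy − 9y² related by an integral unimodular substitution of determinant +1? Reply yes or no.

D₁ = 13, D₂ = 13
river cycle of f (length 2): (-1, 3, 1), (1, 3, -1)
river cycle of g (length 2): (-1, 3, 1), (1, 3, -1)
cycles coincide ⇒ equivalent

yes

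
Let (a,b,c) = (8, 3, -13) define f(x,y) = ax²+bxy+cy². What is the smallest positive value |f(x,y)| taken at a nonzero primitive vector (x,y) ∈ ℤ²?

descent: ρ → (-13,-3,8)
descent: ρ → (8,19,-2)  [lands on river]
river: ρ → (-2,17,17)
river: ρ → (17,17,-2)
river: ρ → (-2,19,8)
river: ρ → (8,13,-8)
river: ρ → (-8,19,2)
river: ρ → (2,17,-17)
river: ρ → (-17,17,2)
river: ρ → (2,19,-8)
river: ρ → (-8,13,8)
closes: descent 2, river 10
min |a| on river = 2

2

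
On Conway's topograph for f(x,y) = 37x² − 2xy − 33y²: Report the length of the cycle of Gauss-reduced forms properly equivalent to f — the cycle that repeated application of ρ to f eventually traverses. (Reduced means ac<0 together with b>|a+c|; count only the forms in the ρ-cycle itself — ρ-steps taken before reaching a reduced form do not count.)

D = 4888, ⌊√D⌋ = 69
descent: ρ → (-33,68,2)  [lands on river]
river: ρ → (2,68,-33)
river: ρ → (-33,64,6)
river: ρ → (6,68,-11)
river: ρ → (-11,64,18)
river: ρ → (18,44,-41)
river: ρ → (-41,38,21)
river: ρ → (21,46,-33)
river: ρ → (-33,20,34)
river: ρ → (34,48,-19)
river: ρ → (-19,66,7)
river: ρ → (7,60,-46)
river: ρ → (-46,32,21)
river: ρ → (21,52,-26)
river: ρ → (-26,52,21)
river: ρ → (21,32,-46)
river: ρ → (-46,60,7)
river: ρ → (7,66,-19)
river: ρ → (-19,48,34)
river: ρ → (34,20,-33)
river: ρ → (-33,46,21)
river: ρ → (21,38,-41)
river: ρ → (-41,44,18)
river: ρ → (18,64,-11)
river: ρ → (-11,68,6)
river: ρ → (6,64,-33)
ρ-cycle length = 26 (tail of 1 descent step not counted)

26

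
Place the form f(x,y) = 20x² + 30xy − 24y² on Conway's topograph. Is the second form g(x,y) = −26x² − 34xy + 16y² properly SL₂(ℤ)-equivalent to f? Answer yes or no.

D₁ = 2820, D₂ = 2820
river cycle of f (length 14): (-24, 18, 26), (26, 34, -16), (-16, 30, 30), (30, 30, -16), (-16, 34, 26), (26, 18, -24), (-24, 30, 20), (20, 50, -4), (-4, 46, 44), (44, 42, -6), … (4 more)
river cycle of g (length 14): (16, 34, -26), (-26, 18, 24), (24, 30, -20), (-20, 50, 4), (4, 46, -44), (-44, 42, 6), (6, 42, -44), (-44, 46, 4), (4, 50, -20), (-20, 30, 24), … (4 more)
cycles differ ⇒ inequivalent

no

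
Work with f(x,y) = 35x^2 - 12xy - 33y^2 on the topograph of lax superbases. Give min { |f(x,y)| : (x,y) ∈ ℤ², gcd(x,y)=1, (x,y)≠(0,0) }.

descent: ρ → (-33,12,35)  [lands on river]
river: ρ → (35,58,-10)
river: ρ → (-10,62,23)
river: ρ → (23,30,-42)
river: ρ → (-42,54,11)
river: ρ → (11,56,-37)
river: ρ → (-37,18,30)
river: ρ → (30,42,-25)
river: ρ → (-25,58,14)
river: ρ → (14,54,-33)
closes: descent 1, river 10
min |a| on river = 10

10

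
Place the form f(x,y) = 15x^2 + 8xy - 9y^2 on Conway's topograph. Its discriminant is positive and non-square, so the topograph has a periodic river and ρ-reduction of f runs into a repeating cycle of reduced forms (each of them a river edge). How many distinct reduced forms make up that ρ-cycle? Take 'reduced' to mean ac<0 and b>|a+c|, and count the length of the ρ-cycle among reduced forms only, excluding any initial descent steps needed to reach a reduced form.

D = 604, ⌊√D⌋ = 24
river: ρ → (-9,10,14)
river: ρ → (14,18,-5)
river: ρ → (-5,22,6)
river: ρ → (6,14,-17)
river: ρ → (-17,20,3)
river: ρ → (3,22,-10)
river: ρ → (-10,18,7)
river: ρ → (7,24,-1)
river: ρ → (-1,24,7)
river: ρ → (7,18,-10)
river: ρ → (-10,22,3)
river: ρ → (3,20,-17)
river: ρ → (-17,14,6)
river: ρ → (6,22,-5)
river: ρ → (-5,18,14)
river: ρ → (14,10,-9)
river: ρ → (-9,8,15)
river: ρ → (15,22,-2)
river: ρ → (-2,22,15)
river: ρ → (15,8,-9)
ρ-cycle length = 20 (tail of 0 descent steps not counted)

20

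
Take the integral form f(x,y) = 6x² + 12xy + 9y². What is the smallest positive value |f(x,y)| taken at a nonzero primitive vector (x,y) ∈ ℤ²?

translate: b→0 (≡12 mod 12), so (6,12,9)→(6,0,3)
flip: (6,0,3)→(3,0,6)
reduced (well bottom): (3,0,6) with a≤c, −a<b≤a
well minimum = a = 3

3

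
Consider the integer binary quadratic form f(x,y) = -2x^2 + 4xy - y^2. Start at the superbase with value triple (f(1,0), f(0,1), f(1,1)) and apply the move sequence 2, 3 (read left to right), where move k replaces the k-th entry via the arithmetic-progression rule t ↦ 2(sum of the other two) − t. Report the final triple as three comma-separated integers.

start (-2,-1,1) = (f(1,0),f(0,1),f(1,1))
replace slot 2: 2·((-2)+1) − (-1) = -1 → (-2,-1,1)
replace slot 3: 2·((-2)+(-1)) − 1 = -7 → (-2,-1,-7)

-2,-1,-7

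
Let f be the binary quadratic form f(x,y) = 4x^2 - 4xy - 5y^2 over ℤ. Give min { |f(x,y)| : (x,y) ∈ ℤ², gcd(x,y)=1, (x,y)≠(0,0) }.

descent: ρ → (-5,4,4)  [lands on river]
river: ρ → (4,4,-5)
river: ρ → (-5,6,3)
river: ρ → (3,6,-5)
closes: descent 1, river 4
min |a| on river = 3

3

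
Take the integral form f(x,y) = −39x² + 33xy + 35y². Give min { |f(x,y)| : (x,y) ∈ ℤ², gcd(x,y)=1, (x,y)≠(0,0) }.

river: ρ → (35,37,-37)
river: ρ → (-37,37,35)
river: ρ → (35,33,-39)
river: ρ → (-39,45,29)
river: ρ → (29,71,-13)
river: ρ → (-13,59,59)
river: ρ → (59,59,-13)
river: ρ → (-13,71,29)
river: ρ → (29,45,-39)
river: ρ → (-39,33,35)
closes: descent 0, river 10
min |a| on river = 13

13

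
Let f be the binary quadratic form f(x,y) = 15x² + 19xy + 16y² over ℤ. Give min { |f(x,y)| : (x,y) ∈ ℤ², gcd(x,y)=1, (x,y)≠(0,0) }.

translate: b→-11 (≡19 mod 30), so (15,19,16)→(15,-11,12)
flip: (15,-11,12)→(12,11,15)
reduced (well bottom): (12,11,15) with a≤c, −a<b≤a
well minimum = a = 12

12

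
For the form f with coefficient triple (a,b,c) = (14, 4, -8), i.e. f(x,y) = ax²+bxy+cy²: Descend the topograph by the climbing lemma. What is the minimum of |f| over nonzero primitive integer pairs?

descent: ρ → (-8,12,10)  [lands on river]
river: ρ → (10,8,-10)
river: ρ → (-10,12,8)
river: ρ → (8,20,-2)
river: ρ → (-2,20,8)
river: ρ → (8,12,-10)
river: ρ → (-10,8,10)
river: ρ → (10,12,-8)
river: ρ → (-8,20,2)
river: ρ → (2,20,-8)
closes: descent 1, river 10
min |a| on river = 2

2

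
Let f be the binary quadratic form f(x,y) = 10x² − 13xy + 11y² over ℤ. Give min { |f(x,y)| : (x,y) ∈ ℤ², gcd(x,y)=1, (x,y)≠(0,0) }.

translate: b→7 (≡-13 mod 20), so (10,-13,11)→(10,7,8)
flip: (10,7,8)→(8,-7,10)
reduced (well bottom): (8,-7,10) with a≤c, −a<b≤a
well minimum = a = 8

8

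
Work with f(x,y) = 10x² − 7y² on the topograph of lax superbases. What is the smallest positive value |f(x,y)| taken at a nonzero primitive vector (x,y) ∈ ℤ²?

descent: ρ → (-7,14,3)  [lands on river]
river: ρ → (3,16,-2)
river: ρ → (-2,16,3)
river: ρ → (3,14,-7)
closes: descent 1, river 4
min |a| on river = 2

2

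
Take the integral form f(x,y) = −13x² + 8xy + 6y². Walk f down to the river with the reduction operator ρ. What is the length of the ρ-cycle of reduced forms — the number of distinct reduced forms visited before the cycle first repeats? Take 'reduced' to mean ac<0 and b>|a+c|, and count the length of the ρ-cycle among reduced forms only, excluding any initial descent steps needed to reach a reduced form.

D = 376, ⌊√D⌋ = 19
river: ρ → (6,16,-5)
river: ρ → (-5,14,9)
river: ρ → (9,4,-10)
river: ρ → (-10,16,3)
river: ρ → (3,14,-15)
river: ρ → (-15,16,2)
river: ρ → (2,16,-15)
river: ρ → (-15,14,3)
river: ρ → (3,16,-10)
river: ρ → (-10,4,9)
river: ρ → (9,14,-5)
river: ρ → (-5,16,6)
river: ρ → (6,8,-13)
river: ρ → (-13,18,1)
river: ρ → (1,18,-13)
river: ρ → (-13,8,6)
ρ-cycle length = 16 (tail of 0 descent steps not counted)

16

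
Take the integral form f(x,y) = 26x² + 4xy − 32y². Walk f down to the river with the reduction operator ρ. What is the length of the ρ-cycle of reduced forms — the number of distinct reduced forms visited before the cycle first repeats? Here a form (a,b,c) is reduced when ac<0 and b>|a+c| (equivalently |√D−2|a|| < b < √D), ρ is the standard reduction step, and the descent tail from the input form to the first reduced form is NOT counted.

D = 3344, ⌊√D⌋ = 57
descent: ρ → (-32,-4,26)
descent: ρ → (26,56,-2)  [lands on river]
river: ρ → (-2,56,26)
river: ρ → (26,48,-10)
river: ρ → (-10,52,16)
river: ρ → (16,44,-22)
river: ρ → (-22,44,16)
river: ρ → (16,52,-10)
river: ρ → (-10,48,26)
ρ-cycle length = 8 (tail of 2 descent steps not counted)

8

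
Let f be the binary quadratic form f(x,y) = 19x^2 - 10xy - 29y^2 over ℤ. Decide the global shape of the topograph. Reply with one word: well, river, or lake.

D = b²−4ac = (-10)² − 4·19·(-29) = 2304
D = 48² is a perfect square ⇒ form factors over ℤ ⇒ lakes

lake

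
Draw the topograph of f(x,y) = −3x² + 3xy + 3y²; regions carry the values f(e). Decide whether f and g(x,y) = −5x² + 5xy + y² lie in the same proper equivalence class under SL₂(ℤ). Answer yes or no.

D₁ = 45, D₂ = 45
river cycle of f (length 2): (3, 3, -3), (-3, 3, 3)
river cycle of g (length 2): (1, 5, -5), (-5, 5, 1)
cycles differ ⇒ inequivalent

no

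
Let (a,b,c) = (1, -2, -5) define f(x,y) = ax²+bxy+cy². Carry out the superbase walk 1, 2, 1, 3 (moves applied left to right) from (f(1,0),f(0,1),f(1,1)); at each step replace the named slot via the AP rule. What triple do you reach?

start (1,-5,-6) = (f(1,0),f(0,1),f(1,1))
replace slot 1: 2·((-5)+(-6)) − 1 = -23 → (-23,-5,-6)
replace slot 2: 2·((-23)+(-6)) − (-5) = -53 → (-23,-53,-6)
replace slot 1: 2·((-53)+(-6)) − (-23) = -95 → (-95,-53,-6)
replace slot 3: 2·((-95)+(-53)) − (-6) = -290 → (-95,-53,-290)

-95,-53,-290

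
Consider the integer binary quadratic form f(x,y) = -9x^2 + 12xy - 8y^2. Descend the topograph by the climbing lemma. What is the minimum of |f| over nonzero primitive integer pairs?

translate: b→6 (≡-12 mod 18), so (9,-12,8)→(9,6,5)
flip: (9,6,5)→(5,-6,9)
translate: b→4 (≡-6 mod 10), so (5,-6,9)→(5,4,8)
reduced (well bottom): (5,4,8) with a≤c, −a<b≤a
well minimum |f| = |-5| = 5 (negative-definite)

5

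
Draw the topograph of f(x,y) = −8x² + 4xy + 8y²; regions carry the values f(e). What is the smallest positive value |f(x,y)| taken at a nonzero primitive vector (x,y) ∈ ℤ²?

river: ρ → (8,12,-4)
river: ρ → (-4,12,8)
river: ρ → (8,4,-8)
river: ρ → (-8,12,4)
river: ρ → (4,12,-8)
river: ρ → (-8,4,8)
closes: descent 0, river 6
min |a| on river = 4

4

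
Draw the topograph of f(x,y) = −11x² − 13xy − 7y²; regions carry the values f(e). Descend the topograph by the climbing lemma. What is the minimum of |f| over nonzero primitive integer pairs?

translate: b→-9 (≡13 mod 22), so (11,13,7)→(11,-9,5)
flip: (11,-9,5)→(5,9,11)
translate: b→-1 (≡9 mod 10), so (5,9,11)→(5,-1,7)
reduced (well bottom): (5,-1,7) with a≤c, −a<b≤a
well minimum |f| = |-5| = 5 (negative-definite)

5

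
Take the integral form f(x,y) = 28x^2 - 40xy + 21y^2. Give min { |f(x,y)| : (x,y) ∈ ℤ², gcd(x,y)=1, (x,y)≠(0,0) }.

translate: b→16 (≡-40 mod 56), so (28,-40,21)→(28,16,9)
flip: (28,16,9)→(9,-16,28)
translate: b→2 (≡-16 mod 18), so (9,-16,28)→(9,2,21)
reduced (well bottom): (9,2,21) with a≤c, −a<b≤a
well minimum = a = 9

9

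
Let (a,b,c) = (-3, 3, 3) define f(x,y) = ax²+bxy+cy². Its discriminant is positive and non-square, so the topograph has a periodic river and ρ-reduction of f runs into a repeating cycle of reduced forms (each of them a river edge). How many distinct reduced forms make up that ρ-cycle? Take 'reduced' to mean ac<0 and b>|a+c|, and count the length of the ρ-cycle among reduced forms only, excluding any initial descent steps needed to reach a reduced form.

D = 45, ⌊√D⌋ = 6
river: ρ → (3,3,-3)
river: ρ → (-3,3,3)
ρ-cycle length = 2 (tail of 0 descent steps not counted)

2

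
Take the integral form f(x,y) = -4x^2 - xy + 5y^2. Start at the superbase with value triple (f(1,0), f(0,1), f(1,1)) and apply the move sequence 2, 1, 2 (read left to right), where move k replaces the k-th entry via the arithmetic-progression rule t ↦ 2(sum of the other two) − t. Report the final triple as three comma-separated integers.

start (-4,5,0) = (f(1,0),f(0,1),f(1,1))
replace slot 2: 2·((-4)+0) − 5 = -13 → (-4,-13,0)
replace slot 1: 2·((-13)+0) − (-4) = -22 → (-22,-13,0)
replace slot 2: 2·((-22)+0) − (-13) = -31 → (-22,-31,0)

-22,-31,0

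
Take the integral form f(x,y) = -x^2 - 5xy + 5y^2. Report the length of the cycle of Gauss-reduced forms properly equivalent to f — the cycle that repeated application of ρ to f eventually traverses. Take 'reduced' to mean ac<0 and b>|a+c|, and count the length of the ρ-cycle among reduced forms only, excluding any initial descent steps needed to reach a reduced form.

D = 45, ⌊√D⌋ = 6
descent: ρ → (5,5,-1)  [lands on river]
river: ρ → (-1,5,5)
ρ-cycle length = 2 (tail of 1 descent step not counted)

2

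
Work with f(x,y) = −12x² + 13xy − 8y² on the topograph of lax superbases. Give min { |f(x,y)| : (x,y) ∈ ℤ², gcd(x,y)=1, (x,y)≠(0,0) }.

translate: b→11 (≡-13 mod 24), so (12,-13,8)→(12,11,7)
flip: (12,11,7)→(7,-11,12)
translate: b→3 (≡-11 mod 14), so (7,-11,12)→(7,3,8)
reduced (well bottom): (7,3,8) with a≤c, −a<b≤a
well minimum |f| = |-7| = 7 (negative-definite)

7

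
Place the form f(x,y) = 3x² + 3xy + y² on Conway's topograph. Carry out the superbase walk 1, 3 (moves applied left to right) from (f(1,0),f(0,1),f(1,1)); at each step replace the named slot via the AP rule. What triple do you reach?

start (3,1,7) = (f(1,0),f(0,1),f(1,1))
replace slot 1: 2·(1+7) − 3 = 13 → (13,1,7)
replace slot 3: 2·(13+1) − 7 = 21 → (13,1,21)

13,1,21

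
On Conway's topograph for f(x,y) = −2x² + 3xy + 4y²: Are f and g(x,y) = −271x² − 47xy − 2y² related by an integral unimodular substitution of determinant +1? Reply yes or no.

D₁ = 41, D₂ = 41
river cycle of f (length 10): (4, 5, -1), (-1, 5, 4), (4, 3, -2), (-2, 5, 2), (2, 3, -4), (-4, 5, 1), (1, 5, -4), (-4, 3, 2), (2, 5, -2), (-2, 3, 4)
river cycle of g (length 10): (-2, 3, 4), (4, 5, -1), (-1, 5, 4), (4, 3, -2), (-2, 5, 2), (2, 3, -4), (-4, 5, 1), (1, 5, -4), (-4, 3, 2), (2, 5, -2)
cycles coincide ⇒ equivalent

yes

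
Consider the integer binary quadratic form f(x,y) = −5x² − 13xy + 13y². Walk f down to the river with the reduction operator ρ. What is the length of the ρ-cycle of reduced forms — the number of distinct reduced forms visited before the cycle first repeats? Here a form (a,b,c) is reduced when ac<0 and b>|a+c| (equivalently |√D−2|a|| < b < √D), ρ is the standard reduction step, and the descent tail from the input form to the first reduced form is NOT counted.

D = 429, ⌊√D⌋ = 20
descent: ρ → (13,13,-5)  [lands on river]
river: ρ → (-5,17,7)
river: ρ → (7,11,-11)
river: ρ → (-11,11,7)
river: ρ → (7,17,-5)
river: ρ → (-5,13,13)
ρ-cycle length = 6 (tail of 1 descent step not counted)

6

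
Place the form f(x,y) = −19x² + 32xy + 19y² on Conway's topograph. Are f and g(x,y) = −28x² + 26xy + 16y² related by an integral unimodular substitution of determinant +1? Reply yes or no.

D₁ = 2468, D₂ = 2468
river cycle of f (length 30): (19, 44, -7), (-7, 40, 31), (31, 22, -16), (-16, 42, 11), (11, 46, -8), (-8, 34, 41), (41, 48, -1), (-1, 48, 41), (41, 34, -8), (-8, 46, 11), … (20 more)
river cycle of g (length 34): (16, 38, -16), (-16, 26, 28), (28, 30, -14), (-14, 26, 32), (32, 38, -8), (-8, 42, 22), (22, 46, -4), (-4, 42, 44), (44, 46, -2), (-2, 46, 44), … (24 more)
cycles differ ⇒ inequivalent

no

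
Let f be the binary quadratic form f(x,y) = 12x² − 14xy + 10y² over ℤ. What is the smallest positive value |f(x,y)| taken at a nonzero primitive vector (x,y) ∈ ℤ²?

translate: b→10 (≡-14 mod 24), so (12,-14,10)→(12,10,8)
flip: (12,10,8)→(8,-10,12)
translate: b→6 (≡-10 mod 16), so (8,-10,12)→(8,6,10)
reduced (well bottom): (8,6,10) with a≤c, −a<b≤a
well minimum = a = 8

8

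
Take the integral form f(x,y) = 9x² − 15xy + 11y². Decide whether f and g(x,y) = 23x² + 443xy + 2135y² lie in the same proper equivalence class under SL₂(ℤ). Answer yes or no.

D₁ = -171, D₂ = -171
f: translate: b→3 (≡-15 mod 18), so (9,-15,11)→(9,3,5)
f: flip: (9,3,5)→(5,-3,9)
f: reduced (well bottom): (5,-3,9) with a≤c, −a<b≤a
g: translate: b→-17 (≡443 mod 46), so (23,443,2135)→(23,-17,5)
g: flip: (23,-17,5)→(5,17,23)
g: translate: b→-3 (≡17 mod 10), so (5,17,23)→(5,-3,9)
g: reduced (well bottom): (5,-3,9) with a≤c, −a<b≤a
reduced forms (5, -3, 9) vs (5, -3, 9) ⇒ equivalent

yes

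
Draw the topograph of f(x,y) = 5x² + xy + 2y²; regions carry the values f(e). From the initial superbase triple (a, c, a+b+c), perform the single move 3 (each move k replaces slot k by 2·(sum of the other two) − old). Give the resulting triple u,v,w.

start (5,2,8) = (f(1,0),f(0,1),f(1,1))
replace slot 3: 2·(5+2) − 8 = 6 → (5,2,6)

5,2,6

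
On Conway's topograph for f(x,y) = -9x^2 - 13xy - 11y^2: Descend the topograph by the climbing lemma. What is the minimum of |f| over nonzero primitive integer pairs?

translate: b→-5 (≡13 mod 18), so (9,13,11)→(9,-5,7)
flip: (9,-5,7)→(7,5,9)
reduced (well bottom): (7,5,9) with a≤c, −a<b≤a
well minimum |f| = |-7| = 7 (negative-definite)

7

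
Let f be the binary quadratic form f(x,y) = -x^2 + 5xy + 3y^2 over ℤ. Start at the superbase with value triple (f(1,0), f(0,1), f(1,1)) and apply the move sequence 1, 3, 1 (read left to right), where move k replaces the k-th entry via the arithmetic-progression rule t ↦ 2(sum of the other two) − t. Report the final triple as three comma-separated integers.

start (-1,3,7) = (f(1,0),f(0,1),f(1,1))
replace slot 1: 2·(3+7) − (-1) = 21 → (21,3,7)
replace slot 3: 2·(21+3) − 7 = 41 → (21,3,41)
replace slot 1: 2·(3+41) − 21 = 67 → (67,3,41)

67,3,41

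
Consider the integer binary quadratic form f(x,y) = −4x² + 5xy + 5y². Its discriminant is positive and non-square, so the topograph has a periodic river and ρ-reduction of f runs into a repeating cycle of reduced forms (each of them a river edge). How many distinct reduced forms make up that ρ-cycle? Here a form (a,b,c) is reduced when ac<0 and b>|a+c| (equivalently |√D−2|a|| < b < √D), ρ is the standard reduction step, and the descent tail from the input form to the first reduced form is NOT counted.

D = 105, ⌊√D⌋ = 10
river: ρ → (5,5,-4)
river: ρ → (-4,3,6)
river: ρ → (6,9,-1)
river: ρ → (-1,9,6)
river: ρ → (6,3,-4)
river: ρ → (-4,5,5)
ρ-cycle length = 6 (tail of 0 descent steps not counted)

6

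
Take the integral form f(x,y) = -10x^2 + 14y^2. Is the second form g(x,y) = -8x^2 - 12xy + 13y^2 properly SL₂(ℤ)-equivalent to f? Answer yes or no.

D₁ = 560, D₂ = 560
river cycle of f (length 2): (-10, 20, 4), (4, 20, -10)
river cycle of g (length 6): (13, 12, -8), (-8, 20, 5), (5, 20, -8), (-8, 12, 13), (13, 14, -7), (-7, 14, 13)
cycles differ ⇒ inequivalent

no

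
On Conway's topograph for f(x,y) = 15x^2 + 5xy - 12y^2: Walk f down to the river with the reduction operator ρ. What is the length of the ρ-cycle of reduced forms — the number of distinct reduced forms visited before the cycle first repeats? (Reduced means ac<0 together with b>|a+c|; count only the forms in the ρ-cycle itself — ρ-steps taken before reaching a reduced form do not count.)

D = 745, ⌊√D⌋ = 27
river: ρ → (-12,19,8)
river: ρ → (8,13,-18)
river: ρ → (-18,23,3)
river: ρ → (3,25,-10)
river: ρ → (-10,15,13)
river: ρ → (13,11,-12)
river: ρ → (-12,13,12)
river: ρ → (12,11,-13)
river: ρ → (-13,15,10)
river: ρ → (10,25,-3)
river: ρ → (-3,23,18)
river: ρ → (18,13,-8)
river: ρ → (-8,19,12)
river: ρ → (12,5,-15)
river: ρ → (-15,25,2)
river: ρ → (2,27,-2)
river: ρ → (-2,25,15)
river: ρ → (15,5,-12)
ρ-cycle length = 18 (tail of 0 descent steps not counted)

18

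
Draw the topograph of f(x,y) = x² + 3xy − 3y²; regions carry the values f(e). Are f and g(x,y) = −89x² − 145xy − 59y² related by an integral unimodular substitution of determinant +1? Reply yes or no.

D₁ = 21, D₂ = 21
river cycle of f (length 2): (-3, 3, 1), (1, 3, -3)
river cycle of g (length 2): (-3, 3, 1), (1, 3, -3)
cycles coincide ⇒ equivalent

yes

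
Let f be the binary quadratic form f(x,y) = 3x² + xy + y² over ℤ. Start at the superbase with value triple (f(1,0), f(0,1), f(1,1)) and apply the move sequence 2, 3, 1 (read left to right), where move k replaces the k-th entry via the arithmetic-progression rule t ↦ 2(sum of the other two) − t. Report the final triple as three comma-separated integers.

start (3,1,5) = (f(1,0),f(0,1),f(1,1))
replace slot 2: 2·(3+5) − 1 = 15 → (3,15,5)
replace slot 3: 2·(3+15) − 5 = 31 → (3,15,31)
replace slot 1: 2·(15+31) − 3 = 89 → (89,15,31)

89,15,31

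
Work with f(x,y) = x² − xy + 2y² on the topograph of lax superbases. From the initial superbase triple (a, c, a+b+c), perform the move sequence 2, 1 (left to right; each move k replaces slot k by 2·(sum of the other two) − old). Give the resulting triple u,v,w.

start (1,2,2) = (f(1,0),f(0,1),f(1,1))
replace slot 2: 2·(1+2) − 2 = 4 → (1,4,2)
replace slot 1: 2·(4+2) − 1 = 11 → (11,4,2)

11,4,2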